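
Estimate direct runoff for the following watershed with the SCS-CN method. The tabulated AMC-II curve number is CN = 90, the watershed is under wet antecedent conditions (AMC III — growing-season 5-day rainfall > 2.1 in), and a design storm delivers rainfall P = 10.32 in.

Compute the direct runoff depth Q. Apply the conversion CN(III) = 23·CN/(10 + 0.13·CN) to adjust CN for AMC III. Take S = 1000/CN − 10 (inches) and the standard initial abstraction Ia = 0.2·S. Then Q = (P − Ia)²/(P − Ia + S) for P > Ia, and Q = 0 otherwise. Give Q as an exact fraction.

CN(III) from CN(II)=90: (23·90)/(10 + 0.13·90) = 20700/217 ≈ 95.392
S = 1000/(20700/217) − 10 = 100/207 in ≈ 0.483 in
Ia = 0.2·(100/207) = 20/207 in ≈ 0.097 in
Excess rainfall: 10.320 − 0.097 = 10.223 in; P > Ia so Q > 0
Q: (52906/5175)² ÷ (55406/5175) = 1399522418/143363025 in (≈ 9.762 in)

Q = 1399522418/143363025 in ≈ 9.762 in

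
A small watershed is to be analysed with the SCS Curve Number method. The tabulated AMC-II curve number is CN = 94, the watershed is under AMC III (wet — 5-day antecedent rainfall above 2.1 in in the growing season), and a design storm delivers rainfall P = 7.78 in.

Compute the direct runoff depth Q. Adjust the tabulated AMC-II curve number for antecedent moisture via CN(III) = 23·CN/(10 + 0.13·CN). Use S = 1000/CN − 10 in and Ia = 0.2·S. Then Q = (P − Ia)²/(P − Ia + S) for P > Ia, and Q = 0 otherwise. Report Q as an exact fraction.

Wet (AMC III): CN(III) = 23·94/(10 + 0.13·94) = 2162/(1111/50) = 108100/1111 ≈ 97.300
Retention S: 1000/CN − 10 with CN=97.300 → S = 300/1081 ≈ 0.278 in
Ia = 0.2·(300/1081) = 60/1081 in ≈ 0.056 in
Since P=7.780 > Ia=0.056: effective rainfall P−Ia = 417509/54050 in
Q = (417509/54050)²/((417509/54050) + 300/1081) = (174313765081/2921402500)/(432509/54050) = 174313765081/23377111450 in ≈ 7.457 in

Q = 174313765081/23377111450 in ≈ 7.457 in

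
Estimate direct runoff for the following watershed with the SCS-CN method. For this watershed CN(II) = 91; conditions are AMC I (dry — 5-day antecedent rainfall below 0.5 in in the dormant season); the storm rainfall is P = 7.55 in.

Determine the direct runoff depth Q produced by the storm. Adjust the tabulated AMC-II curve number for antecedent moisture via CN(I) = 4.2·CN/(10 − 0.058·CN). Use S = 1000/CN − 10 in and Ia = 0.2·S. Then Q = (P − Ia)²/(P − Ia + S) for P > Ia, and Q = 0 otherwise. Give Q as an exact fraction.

Q = 8133694969/1531182380 in ≈ 5.312 in

CN(I) from CN(II)=91: (4.2·91)/(10 − 0.058·91) = 63700/787 ≈ 80.940
Max retention: S = 1000/(63700/787) − 10 = 1500/637 in (≈ 2.355 in)
Initial abstraction Ia = S/5 = (1500/637)/5 = 300/637 ≈ 0.471 in
Since P=7.550 > Ia=0.471: effective rainfall P−Ia = 90187/12740 in
Q = (90187/12740)²/((90187/12740) + 1500/637) = (8133694969/162307600)/(120187/12740) = 8133694969/1531182380 in ≈ 5.312 in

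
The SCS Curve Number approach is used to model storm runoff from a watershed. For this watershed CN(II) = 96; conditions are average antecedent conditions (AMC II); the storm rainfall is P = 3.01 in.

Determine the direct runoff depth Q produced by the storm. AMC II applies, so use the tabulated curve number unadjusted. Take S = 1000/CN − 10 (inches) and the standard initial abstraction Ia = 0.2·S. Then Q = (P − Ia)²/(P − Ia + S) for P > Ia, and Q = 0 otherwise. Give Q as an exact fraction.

Average conditions: CN = 96 (no AMC adjustment).
S = 1000/96 − 10 = 5/12 in ≈ 0.417 in
Ia = 0.2·(5/12) = 1/12 in ≈ 0.083 in
P − Ia = 3.010 − 0.083 = 439/150 ≈ 2.927 in (> 0, runoff occurs)
Runoff Q = (P−Ia)²/(P−Ia+S) = (2.927)²/(2.927+0.417) = 192721/75225 ≈ 2.562 in

Q = 192721/75225 in ≈ 2.562 in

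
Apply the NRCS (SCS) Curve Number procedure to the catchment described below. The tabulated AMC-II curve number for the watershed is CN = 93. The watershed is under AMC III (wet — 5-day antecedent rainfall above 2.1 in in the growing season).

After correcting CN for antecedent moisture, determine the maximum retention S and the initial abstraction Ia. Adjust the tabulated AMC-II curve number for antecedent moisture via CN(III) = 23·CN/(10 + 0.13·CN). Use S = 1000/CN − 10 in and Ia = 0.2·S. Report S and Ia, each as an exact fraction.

S = 700/2139 in ≈ 0.327 in; Ia = 140/2139 in ≈ 0.065 in

Adjust CN=93 to AMC III: 23·93/(10 + 0.13·93) → 2139 ÷ (2209/100) = 213900/2209 ≈ 96.831
Retention S: 1000/CN − 10 with CN=96.831 → S = 700/2139 ≈ 0.327 in
Ia = 0.2S: 0.2·0.327 = 0.065 in (exactly 140/2139)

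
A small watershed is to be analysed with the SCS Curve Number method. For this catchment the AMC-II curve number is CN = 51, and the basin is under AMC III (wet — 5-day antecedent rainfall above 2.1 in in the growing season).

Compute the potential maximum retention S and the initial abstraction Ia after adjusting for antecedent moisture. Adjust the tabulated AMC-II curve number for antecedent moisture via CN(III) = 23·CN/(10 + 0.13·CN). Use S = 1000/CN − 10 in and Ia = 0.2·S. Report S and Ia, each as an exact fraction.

CN(III) from CN(II)=51: (23·51)/(10 + 0.13·51) = 117300/1663 ≈ 70.535
S = 1000/(117300/1663) − 10 = 4900/1173 in ≈ 4.177 in
Initial abstraction Ia = S/5 = (4900/1173)/5 = 980/1173 ≈ 0.835 in

S = 4900/1173 in ≈ 4.177 in; Ia = 980/1173 in ≈ 0.835 in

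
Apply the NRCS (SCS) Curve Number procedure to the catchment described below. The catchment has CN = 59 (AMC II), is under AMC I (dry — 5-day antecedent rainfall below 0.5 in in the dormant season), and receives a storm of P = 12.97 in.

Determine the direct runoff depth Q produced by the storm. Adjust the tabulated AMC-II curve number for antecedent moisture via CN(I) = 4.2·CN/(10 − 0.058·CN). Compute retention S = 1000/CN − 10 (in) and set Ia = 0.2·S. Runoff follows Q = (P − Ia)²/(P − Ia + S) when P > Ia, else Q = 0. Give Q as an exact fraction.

Adjust CN=59 to AMC I: 4.2·59/(10 − 0.058·59) → (1239/5) ÷ (3289/500) = 123900/3289 ≈ 37.671
Retention S: 1000/CN − 10 with CN=37.671 → S = 20500/1239 ≈ 16.546 in
Ia = 0.2·(20500/1239) = 4100/1239 in ≈ 3.309 in
Since P=12.970 > Ia=3.309: effective rainfall P−Ia = 1196983/123900 in
Q = (1196983/123900)²/((1196983/123900) + 20500/1239) = (1432768302289/15351210000)/(3246983/123900) = 1432768302289/402301193700 in ≈ 3.561 in

Q = 1432768302289/402301193700 in ≈ 3.561 in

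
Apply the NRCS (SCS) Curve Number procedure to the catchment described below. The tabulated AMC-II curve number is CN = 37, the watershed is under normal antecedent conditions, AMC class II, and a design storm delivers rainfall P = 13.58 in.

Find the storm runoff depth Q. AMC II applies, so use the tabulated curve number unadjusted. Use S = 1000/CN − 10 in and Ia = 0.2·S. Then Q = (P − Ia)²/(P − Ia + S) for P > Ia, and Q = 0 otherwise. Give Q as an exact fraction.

Q = 7230721/1899950 in ≈ 3.806 in

AMC II — tabulated CN = 37 applies directly.
Retention S: 1000/CN − 10 with CN=37.000 → S = 630/37 ≈ 17.027 in
Ia = 0.2S: 0.2·17.027 = 3.405 in (exactly 126/37)
Excess rainfall: 13.580 − 3.405 = 10.175 in; P > Ia so Q > 0
Q: (18823/1850)² ÷ (50323/1850) = 7230721/1899950 in (≈ 3.806 in)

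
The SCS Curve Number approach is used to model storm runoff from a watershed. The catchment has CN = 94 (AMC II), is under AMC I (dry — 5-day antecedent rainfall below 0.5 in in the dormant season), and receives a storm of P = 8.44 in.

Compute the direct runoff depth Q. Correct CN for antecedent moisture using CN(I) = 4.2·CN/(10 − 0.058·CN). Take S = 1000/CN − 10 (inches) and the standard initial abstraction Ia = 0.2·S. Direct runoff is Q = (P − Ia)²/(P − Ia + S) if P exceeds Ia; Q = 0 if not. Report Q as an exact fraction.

Adjust CN=94 to AMC I: 4.2·94/(10 − 0.058·94) → (1974/5) ÷ (1137/250) = 32900/379 ≈ 86.807
Max retention: S = 1000/(32900/379) − 10 = 500/329 in (≈ 1.520 in)
Ia = 0.2·(500/329) = 100/329 in ≈ 0.304 in
P − Ia = 8.440 − 0.304 = 66919/8225 ≈ 8.136 in (> 0, runoff occurs)
Q: (66919/8225)² ÷ (79419/8225) = 4478152561/653221275 in (≈ 6.855 in)

Q = 4478152561/653221275 in ≈ 6.855 in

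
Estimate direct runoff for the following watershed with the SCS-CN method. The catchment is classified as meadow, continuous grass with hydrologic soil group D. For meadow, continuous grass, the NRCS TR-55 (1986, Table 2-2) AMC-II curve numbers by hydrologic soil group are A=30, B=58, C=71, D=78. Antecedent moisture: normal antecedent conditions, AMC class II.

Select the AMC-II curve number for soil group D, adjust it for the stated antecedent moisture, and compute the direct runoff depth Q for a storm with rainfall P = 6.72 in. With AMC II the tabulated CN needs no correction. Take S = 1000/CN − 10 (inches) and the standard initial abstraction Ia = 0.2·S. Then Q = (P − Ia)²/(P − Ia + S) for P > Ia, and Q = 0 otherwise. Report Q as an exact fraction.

NRCS table: meadow, continuous grass, soil group D → CN(II) = 78
Average conditions: CN = 78 (no AMC adjustment).
Max retention: S = 1000/78 − 10 = 110/39 in (≈ 2.821 in)
Initial abstraction Ia = S/5 = (110/39)/5 = 22/39 ≈ 0.564 in
Excess rainfall: 6.720 − 0.564 = 6.156 in; P > Ia so Q > 0
Q = (6002/975)²/((6002/975) + 110/39) = (36024004/950625)/(8752/975) = 9006001/2133300 in ≈ 4.222 in

Q = 9006001/2133300 in ≈ 4.222 in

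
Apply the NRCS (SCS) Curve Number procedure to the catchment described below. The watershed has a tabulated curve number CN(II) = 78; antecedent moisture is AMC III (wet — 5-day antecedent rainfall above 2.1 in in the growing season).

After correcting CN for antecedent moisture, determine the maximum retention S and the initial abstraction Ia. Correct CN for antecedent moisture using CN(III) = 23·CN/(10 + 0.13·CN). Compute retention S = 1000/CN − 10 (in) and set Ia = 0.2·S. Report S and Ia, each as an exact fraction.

CN(III) from CN(II)=78: (23·78)/(10 + 0.13·78) = 89700/1007 ≈ 89.076
Max retention: S = 1000/(89700/1007) − 10 = 1100/897 in (≈ 1.226 in)
Ia = 0.2S: 0.2·1.226 = 0.245 in (exactly 220/897)

S = 1100/897 in ≈ 1.226 in; Ia = 220/897 in ≈ 0.245 in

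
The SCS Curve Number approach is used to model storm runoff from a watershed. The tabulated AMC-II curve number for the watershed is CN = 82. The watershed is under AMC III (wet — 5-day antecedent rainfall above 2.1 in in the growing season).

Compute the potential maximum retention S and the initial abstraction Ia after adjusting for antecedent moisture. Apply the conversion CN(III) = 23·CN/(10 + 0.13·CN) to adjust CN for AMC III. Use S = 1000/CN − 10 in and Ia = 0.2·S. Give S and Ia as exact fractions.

Adjust CN=82 to AMC III: 23·82/(10 + 0.13·82) → 1886 ÷ (1033/50) = 94300/1033 ≈ 91.288
S = 1000/(94300/1033) − 10 = 900/943 in ≈ 0.954 in
Ia = 0.2·(900/943) = 180/943 in ≈ 0.191 in

S = 900/943 in ≈ 0.954 in; Ia = 180/943 in ≈ 0.191 in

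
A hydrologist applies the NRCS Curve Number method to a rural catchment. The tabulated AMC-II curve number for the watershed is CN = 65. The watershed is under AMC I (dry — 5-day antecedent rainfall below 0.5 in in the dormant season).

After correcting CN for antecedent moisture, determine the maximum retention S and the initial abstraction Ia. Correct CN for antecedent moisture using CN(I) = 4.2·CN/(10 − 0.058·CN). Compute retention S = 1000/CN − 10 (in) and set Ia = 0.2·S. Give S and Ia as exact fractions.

Adjust CN=65 to AMC I: 4.2·65/(10 − 0.058·65) → 273 ÷ (623/100) = 3900/89 ≈ 43.820
Retention S: 1000/CN − 10 with CN=43.820 → S = 500/39 ≈ 12.821 in
Ia = 0.2S: 0.2·12.821 = 2.564 in (exactly 100/39)

S = 500/39 in ≈ 12.821 in; Ia = 100/39 in ≈ 2.564 in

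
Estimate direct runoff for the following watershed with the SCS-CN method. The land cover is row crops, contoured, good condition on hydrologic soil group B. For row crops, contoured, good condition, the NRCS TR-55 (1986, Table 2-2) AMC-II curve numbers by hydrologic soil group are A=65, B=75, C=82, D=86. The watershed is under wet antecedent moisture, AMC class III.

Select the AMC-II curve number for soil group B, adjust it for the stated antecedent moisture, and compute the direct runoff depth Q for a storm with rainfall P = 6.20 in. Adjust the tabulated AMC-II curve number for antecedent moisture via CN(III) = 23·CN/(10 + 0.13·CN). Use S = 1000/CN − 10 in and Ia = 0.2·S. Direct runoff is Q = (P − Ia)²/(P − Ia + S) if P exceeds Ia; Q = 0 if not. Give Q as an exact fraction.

NRCS table: row crops, contoured, good condition, soil group B → CN(II) = 75
CN(III) from CN(II)=75: (23·75)/(10 + 0.13·75) = 6900/79 ≈ 87.342
S = 1000/(6900/79) − 10 = 100/69 in ≈ 1.449 in
Initial abstraction Ia = S/5 = (100/69)/5 = 20/69 ≈ 0.290 in
Excess rainfall: 6.200 − 0.290 = 5.910 in; P > Ia so Q > 0
Runoff Q = (P−Ia)²/(P−Ia+S) = (5.910)²/(5.910+1.449) = 4157521/875955 ≈ 4.746 in

Q = 4157521/875955 in ≈ 4.746 in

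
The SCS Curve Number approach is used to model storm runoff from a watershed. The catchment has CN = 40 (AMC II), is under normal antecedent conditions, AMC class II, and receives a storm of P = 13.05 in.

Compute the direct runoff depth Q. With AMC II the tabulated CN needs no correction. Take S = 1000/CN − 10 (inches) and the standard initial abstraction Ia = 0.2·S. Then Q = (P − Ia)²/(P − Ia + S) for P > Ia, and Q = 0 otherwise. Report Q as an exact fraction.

AMC II — tabulated CN = 40 applies directly.
S = 1000/40 − 10 = 15 in ≈ 15.000 in
Ia = 0.2·15 = 3 in ≈ 3.000 in
Excess rainfall: 13.050 − 3.000 = 10.050 in; P > Ia so Q > 0
Q: (201/20)² ÷ (501/20) = 13467/3340 in (≈ 4.032 in)

Q = 13467/3340 in ≈ 4.032 in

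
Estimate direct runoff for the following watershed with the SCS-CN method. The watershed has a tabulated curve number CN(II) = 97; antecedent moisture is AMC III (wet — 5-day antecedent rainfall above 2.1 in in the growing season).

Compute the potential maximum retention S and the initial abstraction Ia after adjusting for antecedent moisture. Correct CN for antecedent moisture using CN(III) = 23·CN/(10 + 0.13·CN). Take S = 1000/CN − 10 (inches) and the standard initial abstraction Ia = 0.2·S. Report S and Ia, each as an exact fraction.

CN(III) from CN(II)=97: (23·97)/(10 + 0.13·97) = 223100/2261 ≈ 98.673
Retention S: 1000/CN − 10 with CN=98.673 → S = 300/2231 ≈ 0.134 in
Ia = 0.2·(300/2231) = 60/2231 in ≈ 0.027 in

S = 300/2231 in ≈ 0.134 in; Ia = 60/2231 in ≈ 0.027 in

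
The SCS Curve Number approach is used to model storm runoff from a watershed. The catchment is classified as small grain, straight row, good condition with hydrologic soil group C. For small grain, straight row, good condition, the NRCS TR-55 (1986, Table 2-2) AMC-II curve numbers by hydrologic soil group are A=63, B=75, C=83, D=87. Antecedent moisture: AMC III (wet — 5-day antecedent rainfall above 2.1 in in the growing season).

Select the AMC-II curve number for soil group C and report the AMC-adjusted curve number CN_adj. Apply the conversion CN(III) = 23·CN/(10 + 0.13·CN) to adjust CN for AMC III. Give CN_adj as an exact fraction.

CN_adj = 190900/2079 ≈ 91.823

NRCS table: small grain, straight row, good condition, soil group C → CN(II) = 83
CN(III) from CN(II)=83: (23·83)/(10 + 0.13·83) = 190900/2079 ≈ 91.823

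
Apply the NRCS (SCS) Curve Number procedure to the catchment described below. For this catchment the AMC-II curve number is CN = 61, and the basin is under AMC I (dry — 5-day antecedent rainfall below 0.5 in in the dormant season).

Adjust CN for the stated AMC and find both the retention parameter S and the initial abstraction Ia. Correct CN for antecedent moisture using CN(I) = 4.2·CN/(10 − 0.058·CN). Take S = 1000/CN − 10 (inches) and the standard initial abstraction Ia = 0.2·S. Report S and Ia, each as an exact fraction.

S = 6500/427 in ≈ 15.222 in; Ia = 1300/427 in ≈ 3.044 in

Adjust CN=61 to AMC I: 4.2·61/(10 − 0.058·61) → (1281/5) ÷ (3231/500) = 42700/1077 ≈ 39.647
Retention S: 1000/CN − 10 with CN=39.647 → S = 6500/427 ≈ 15.222 in
Initial abstraction Ia = S/5 = (6500/427)/5 = 1300/427 ≈ 3.044 in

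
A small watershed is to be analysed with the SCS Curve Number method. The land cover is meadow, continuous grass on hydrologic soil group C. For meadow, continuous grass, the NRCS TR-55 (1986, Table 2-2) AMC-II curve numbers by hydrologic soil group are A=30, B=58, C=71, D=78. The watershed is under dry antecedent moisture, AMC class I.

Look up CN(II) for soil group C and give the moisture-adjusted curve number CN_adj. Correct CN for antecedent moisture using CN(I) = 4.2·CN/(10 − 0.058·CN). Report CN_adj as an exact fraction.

NRCS table: meadow, continuous grass, soil group C → CN(II) = 71
Adjust CN=71 to AMC I: 4.2·71/(10 − 0.058·71) → (1491/5) ÷ (2941/500) = 149100/2941 ≈ 50.697

CN_adj = 149100/2941 ≈ 50.697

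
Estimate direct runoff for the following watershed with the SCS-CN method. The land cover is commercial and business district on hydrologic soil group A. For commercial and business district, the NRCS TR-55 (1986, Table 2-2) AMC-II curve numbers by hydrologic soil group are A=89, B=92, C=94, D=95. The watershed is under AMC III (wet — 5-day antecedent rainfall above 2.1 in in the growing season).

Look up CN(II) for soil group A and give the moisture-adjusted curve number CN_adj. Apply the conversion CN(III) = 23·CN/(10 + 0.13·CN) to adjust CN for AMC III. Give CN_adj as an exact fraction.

NRCS table: commercial and business district, soil group A → CN(II) = 89
Adjust CN=89 to AMC III: 23·89/(10 + 0.13·89) → 2047 ÷ (2157/100) = 204700/2157 ≈ 94.900

CN_adj = 204700/2157 ≈ 94.900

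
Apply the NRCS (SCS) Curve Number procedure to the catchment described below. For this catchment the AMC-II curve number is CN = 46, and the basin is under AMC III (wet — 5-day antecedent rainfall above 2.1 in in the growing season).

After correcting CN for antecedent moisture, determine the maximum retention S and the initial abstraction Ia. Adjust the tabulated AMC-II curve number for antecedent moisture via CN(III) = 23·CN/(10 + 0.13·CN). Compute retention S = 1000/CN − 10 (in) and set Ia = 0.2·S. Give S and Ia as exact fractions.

CN(III) from CN(II)=46: (23·46)/(10 + 0.13·46) = 52900/799 ≈ 66.208
S = 1000/(52900/799) − 10 = 2700/529 in ≈ 5.104 in
Ia = 0.2·(2700/529) = 540/529 in ≈ 1.021 in

S = 2700/529 in ≈ 5.104 in; Ia = 540/529 in ≈ 1.021 in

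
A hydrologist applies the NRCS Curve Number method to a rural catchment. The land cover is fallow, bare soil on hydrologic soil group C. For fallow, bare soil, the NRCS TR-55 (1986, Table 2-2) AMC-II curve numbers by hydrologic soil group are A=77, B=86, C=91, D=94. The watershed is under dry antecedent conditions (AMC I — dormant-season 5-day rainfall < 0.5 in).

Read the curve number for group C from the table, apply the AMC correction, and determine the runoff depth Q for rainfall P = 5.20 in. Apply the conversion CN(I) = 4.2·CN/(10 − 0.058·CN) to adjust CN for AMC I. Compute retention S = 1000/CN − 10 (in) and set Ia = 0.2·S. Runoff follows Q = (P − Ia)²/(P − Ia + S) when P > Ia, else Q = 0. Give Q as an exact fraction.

Q = 113431922/35929985 in ≈ 3.157 in

NRCS table: fallow, bare soil, soil group C → CN(II) = 91
Dry (AMC I): CN(I) = 4.2·91/(10 − 0.058·91) = (1911/5)/(2361/500) = 63700/787 ≈ 80.940
S = 1000/(63700/787) − 10 = 1500/637 in ≈ 2.355 in
Initial abstraction Ia = S/5 = (1500/637)/5 = 300/637 ≈ 0.471 in
Since P=5.200 > Ia=0.471: effective rainfall P−Ia = 15062/3185 in
Q = (15062/3185)²/((15062/3185) + 1500/637) = (226863844/10144225)/(22562/3185) = 113431922/35929985 in ≈ 3.157 in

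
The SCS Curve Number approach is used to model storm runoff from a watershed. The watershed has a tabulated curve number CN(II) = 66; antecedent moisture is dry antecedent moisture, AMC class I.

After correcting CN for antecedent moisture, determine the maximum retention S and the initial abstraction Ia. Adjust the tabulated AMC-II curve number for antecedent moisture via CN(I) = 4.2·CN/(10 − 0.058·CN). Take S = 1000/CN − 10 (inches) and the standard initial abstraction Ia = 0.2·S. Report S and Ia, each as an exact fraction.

S = 8500/693 in ≈ 12.266 in; Ia = 1700/693 in ≈ 2.453 in

CN(I) from CN(II)=66: (4.2·66)/(10 − 0.058·66) = 69300/1543 ≈ 44.913
S = 1000/(69300/1543) − 10 = 8500/693 in ≈ 12.266 in
Initial abstraction Ia = S/5 = (8500/693)/5 = 1700/693 ≈ 2.453 in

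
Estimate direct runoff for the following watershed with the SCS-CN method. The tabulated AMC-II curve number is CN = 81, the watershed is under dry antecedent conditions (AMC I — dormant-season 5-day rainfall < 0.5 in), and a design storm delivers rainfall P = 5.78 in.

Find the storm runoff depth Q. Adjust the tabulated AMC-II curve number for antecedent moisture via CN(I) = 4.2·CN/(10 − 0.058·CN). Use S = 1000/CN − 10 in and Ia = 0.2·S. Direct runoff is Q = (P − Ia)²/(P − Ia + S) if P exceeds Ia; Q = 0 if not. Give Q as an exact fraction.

CN(I) from CN(II)=81: (4.2·81)/(10 − 0.058·81) = 170100/2651 ≈ 64.164
S = 1000/(170100/2651) − 10 = 9500/1701 in ≈ 5.585 in
Ia = 0.2S: 0.2·5.585 = 1.117 in (exactly 1900/1701)
Since P=5.780 > Ia=1.117: effective rainfall P−Ia = 396589/85050 in
Q: (396589/85050)² ÷ (871589/85050) = 157282834921/74128644450 in (≈ 2.122 in)

Q = 157282834921/74128644450 in ≈ 2.122 in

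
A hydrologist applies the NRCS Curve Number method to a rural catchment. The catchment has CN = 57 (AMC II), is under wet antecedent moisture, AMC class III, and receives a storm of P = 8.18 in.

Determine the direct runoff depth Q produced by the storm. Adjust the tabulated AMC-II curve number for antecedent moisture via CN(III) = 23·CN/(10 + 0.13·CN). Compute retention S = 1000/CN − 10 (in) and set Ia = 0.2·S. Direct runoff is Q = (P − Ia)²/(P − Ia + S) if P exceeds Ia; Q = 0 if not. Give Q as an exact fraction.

Adjust CN=57 to AMC III: 23·57/(10 + 0.13·57) → 1311 ÷ (1741/100) = 131100/1741 ≈ 75.302
S = 1000/(131100/1741) − 10 = 4300/1311 in ≈ 3.280 in
Ia = 0.2S: 0.2·3.280 = 0.656 in (exactly 860/1311)
Since P=8.180 > Ia=0.656: effective rainfall P−Ia = 493199/65550 in
Q: (493199/65550)² ÷ (708199/65550) = 243245253601/46422444450 in (≈ 5.240 in)

Q = 243245253601/46422444450 in ≈ 5.240 in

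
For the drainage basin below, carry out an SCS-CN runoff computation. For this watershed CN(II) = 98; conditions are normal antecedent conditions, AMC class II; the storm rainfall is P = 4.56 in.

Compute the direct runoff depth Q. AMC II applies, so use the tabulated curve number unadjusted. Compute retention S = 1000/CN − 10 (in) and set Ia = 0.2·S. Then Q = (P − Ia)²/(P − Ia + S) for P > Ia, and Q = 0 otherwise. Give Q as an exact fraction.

CN(II) = 98; AMC II needs no correction.
Max retention: S = 1000/98 − 10 = 10/49 in (≈ 0.204 in)
Ia = 0.2S: 0.2·0.204 = 0.041 in (exactly 2/49)
P − Ia = 4.560 − 0.041 = 5536/1225 ≈ 4.519 in (> 0, runoff occurs)
Runoff Q = (P−Ia)²/(P−Ia+S) = (4.519)²/(4.519+0.204) = 15323648/3543925 ≈ 4.324 in

Q = 15323648/3543925 in ≈ 4.324 in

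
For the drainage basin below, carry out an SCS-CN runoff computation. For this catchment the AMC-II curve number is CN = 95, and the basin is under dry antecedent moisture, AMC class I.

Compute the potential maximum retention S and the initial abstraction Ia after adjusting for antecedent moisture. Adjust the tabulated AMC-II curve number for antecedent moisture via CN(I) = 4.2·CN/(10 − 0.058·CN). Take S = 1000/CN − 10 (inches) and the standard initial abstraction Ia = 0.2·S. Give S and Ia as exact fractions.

S = 500/399 in ≈ 1.253 in; Ia = 100/399 in ≈ 0.251 in

CN(I) from CN(II)=95: (4.2·95)/(10 − 0.058·95) = 39900/449 ≈ 88.864
Max retention: S = 1000/(39900/449) − 10 = 500/399 in (≈ 1.253 in)
Ia = 0.2·(500/399) = 100/399 in ≈ 0.251 in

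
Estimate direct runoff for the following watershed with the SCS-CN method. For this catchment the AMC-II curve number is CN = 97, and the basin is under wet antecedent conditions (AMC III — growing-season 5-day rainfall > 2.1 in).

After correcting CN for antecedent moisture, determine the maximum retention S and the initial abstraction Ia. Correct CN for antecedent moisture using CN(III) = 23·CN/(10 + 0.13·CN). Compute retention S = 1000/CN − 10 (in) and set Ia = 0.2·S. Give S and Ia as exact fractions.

Wet (AMC III): CN(III) = 23·97/(10 + 0.13·97) = 2231/(2261/100) = 223100/2261 ≈ 98.673
Max retention: S = 1000/(223100/2261) − 10 = 300/2231 in (≈ 0.134 in)
Ia = 0.2·(300/2231) = 60/2231 in ≈ 0.027 in

S = 300/2231 in ≈ 0.134 in; Ia = 60/2231 in ≈ 0.027 in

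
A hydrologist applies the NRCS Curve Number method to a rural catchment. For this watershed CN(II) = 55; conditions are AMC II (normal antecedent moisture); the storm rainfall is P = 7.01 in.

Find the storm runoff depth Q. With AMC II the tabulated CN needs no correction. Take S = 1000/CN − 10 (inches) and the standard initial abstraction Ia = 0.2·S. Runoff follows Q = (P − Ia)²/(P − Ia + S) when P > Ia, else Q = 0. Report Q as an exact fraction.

CN(II) = 55; AMC II needs no correction.
Max retention: S = 1000/55 − 10 = 90/11 in (≈ 8.182 in)
Ia = 0.2·(90/11) = 18/11 in ≈ 1.636 in
Since P=7.010 > Ia=1.636: effective rainfall P−Ia = 5911/1100 in
Runoff Q = (P−Ia)²/(P−Ia+S) = (5.374)²/(5.374+8.182) = 34939921/16402100 ≈ 2.130 in

Q = 34939921/16402100 in ≈ 2.130 in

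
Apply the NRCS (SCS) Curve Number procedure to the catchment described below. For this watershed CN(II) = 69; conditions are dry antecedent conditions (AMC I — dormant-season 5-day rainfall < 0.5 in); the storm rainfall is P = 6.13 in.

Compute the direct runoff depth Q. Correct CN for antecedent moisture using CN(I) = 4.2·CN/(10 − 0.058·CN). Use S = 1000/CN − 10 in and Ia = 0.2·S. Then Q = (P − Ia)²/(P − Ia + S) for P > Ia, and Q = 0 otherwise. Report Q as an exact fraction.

CN(I) from CN(II)=69: (4.2·69)/(10 − 0.058·69) = 144900/2999 ≈ 48.316
Max retention: S = 1000/(144900/2999) − 10 = 15500/1449 in (≈ 10.697 in)
Ia = 0.2·(15500/1449) = 3100/1449 in ≈ 2.139 in
Excess rainfall: 6.130 − 2.139 = 3.991 in; P > Ia so Q > 0
Runoff Q = (P−Ia)²/(P−Ia+S) = (3.991)²/(3.991+10.697) = 334358028169/308381541300 ≈ 1.084 in

Q = 334358028169/308381541300 in ≈ 1.084 in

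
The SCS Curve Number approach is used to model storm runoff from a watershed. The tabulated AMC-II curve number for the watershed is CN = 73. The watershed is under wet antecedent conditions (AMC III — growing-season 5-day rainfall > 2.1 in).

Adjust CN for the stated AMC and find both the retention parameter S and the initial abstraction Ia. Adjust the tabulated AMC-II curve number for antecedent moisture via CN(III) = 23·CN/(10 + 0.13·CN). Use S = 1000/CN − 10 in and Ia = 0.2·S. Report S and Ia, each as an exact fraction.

Adjust CN=73 to AMC III: 23·73/(10 + 0.13·73) → 1679 ÷ (1949/100) = 167900/1949 ≈ 86.147
Max retention: S = 1000/(167900/1949) − 10 = 2700/1679 in (≈ 1.608 in)
Ia = 0.2S: 0.2·1.608 = 0.322 in (exactly 540/1679)

S = 2700/1679 in ≈ 1.608 in; Ia = 540/1679 in ≈ 0.322 in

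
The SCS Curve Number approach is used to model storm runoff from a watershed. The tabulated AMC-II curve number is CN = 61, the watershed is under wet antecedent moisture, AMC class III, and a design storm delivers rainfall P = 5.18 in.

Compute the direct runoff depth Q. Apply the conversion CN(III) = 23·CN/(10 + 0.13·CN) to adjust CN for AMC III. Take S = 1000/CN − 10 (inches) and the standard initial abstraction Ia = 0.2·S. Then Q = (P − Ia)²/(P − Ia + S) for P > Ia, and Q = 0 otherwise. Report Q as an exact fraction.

Adjust CN=61 to AMC III: 23·61/(10 + 0.13·61) → 1403 ÷ (1793/100) = 140300/1793 ≈ 78.249
Retention S: 1000/CN − 10 with CN=78.249 → S = 3900/1403 ≈ 2.780 in
Initial abstraction Ia = S/5 = (3900/1403)/5 = 780/1403 ≈ 0.556 in
Since P=5.180 > Ia=0.556: effective rainfall P−Ia = 324377/70150 in
Q: (324377/70150)² ÷ (519377/70150) = 105220438129/36434296550 in (≈ 2.888 in)

Q = 105220438129/36434296550 in ≈ 2.888 in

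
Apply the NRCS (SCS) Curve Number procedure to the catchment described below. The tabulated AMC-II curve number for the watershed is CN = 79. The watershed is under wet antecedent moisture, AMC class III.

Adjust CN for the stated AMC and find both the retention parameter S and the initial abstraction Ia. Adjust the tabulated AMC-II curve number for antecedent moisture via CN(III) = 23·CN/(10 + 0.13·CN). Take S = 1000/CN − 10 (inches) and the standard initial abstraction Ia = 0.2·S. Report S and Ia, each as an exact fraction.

Adjust CN=79 to AMC III: 23·79/(10 + 0.13·79) → 1817 ÷ (2027/100) = 181700/2027 ≈ 89.640
Max retention: S = 1000/(181700/2027) − 10 = 2100/1817 in (≈ 1.156 in)
Ia = 0.2·(2100/1817) = 420/1817 in ≈ 0.231 in

S = 2100/1817 in ≈ 1.156 in; Ia = 420/1817 in ≈ 0.231 in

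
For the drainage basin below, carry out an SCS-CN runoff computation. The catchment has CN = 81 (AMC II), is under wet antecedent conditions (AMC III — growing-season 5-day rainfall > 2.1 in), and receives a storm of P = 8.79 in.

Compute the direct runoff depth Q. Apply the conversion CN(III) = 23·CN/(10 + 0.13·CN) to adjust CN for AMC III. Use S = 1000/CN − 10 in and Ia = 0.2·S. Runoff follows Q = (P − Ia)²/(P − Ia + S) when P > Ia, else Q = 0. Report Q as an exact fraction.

Q = 2558646578929/333398195100 in ≈ 7.674 in

Wet (AMC III): CN(III) = 23·81/(10 + 0.13·81) = 1863/(2053/100) = 186300/2053 ≈ 90.745
Retention S: 1000/CN − 10 with CN=90.745 → S = 1900/1863 ≈ 1.020 in
Initial abstraction Ia = S/5 = (1900/1863)/5 = 380/1863 ≈ 0.204 in
Since P=8.790 > Ia=0.204: effective rainfall P−Ia = 1599577/186300 in
Runoff Q = (P−Ia)²/(P−Ia+S) = (8.586)²/(8.586+1.020) = 2558646578929/333398195100 ≈ 7.674 in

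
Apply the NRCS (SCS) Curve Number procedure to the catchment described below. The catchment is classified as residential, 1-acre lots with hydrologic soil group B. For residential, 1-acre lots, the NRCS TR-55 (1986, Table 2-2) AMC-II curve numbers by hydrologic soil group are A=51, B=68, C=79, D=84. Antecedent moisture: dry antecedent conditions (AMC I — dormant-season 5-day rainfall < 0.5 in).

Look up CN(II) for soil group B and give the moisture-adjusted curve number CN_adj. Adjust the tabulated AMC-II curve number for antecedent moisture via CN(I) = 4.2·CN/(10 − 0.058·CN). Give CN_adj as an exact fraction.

NRCS table: residential, 1-acre lots, soil group B → CN(II) = 68
Adjust CN=68 to AMC I: 4.2·68/(10 − 0.058·68) → (1428/5) ÷ (757/125) = 35700/757 ≈ 47.160

CN_adj = 35700/757 ≈ 47.160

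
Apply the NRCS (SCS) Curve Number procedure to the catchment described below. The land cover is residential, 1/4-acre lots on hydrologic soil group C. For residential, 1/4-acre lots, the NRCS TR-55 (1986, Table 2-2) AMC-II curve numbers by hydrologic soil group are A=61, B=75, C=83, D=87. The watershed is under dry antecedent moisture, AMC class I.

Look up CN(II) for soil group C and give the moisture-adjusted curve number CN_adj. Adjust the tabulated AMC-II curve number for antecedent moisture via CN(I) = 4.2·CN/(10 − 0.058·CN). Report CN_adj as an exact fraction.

NRCS table: residential, 1/4-acre lots, soil group C → CN(II) = 83
CN(I) from CN(II)=83: (4.2·83)/(10 − 0.058·83) = 174300/2593 ≈ 67.219

CN_adj = 174300/2593 ≈ 67.219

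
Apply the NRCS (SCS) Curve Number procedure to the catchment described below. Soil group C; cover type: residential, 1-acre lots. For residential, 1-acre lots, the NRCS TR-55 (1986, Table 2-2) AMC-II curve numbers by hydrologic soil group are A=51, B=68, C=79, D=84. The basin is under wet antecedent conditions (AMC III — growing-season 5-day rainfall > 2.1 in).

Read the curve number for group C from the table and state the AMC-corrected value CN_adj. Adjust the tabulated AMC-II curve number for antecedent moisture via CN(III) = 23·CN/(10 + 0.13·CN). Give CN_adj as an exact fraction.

CN_adj = 181700/2027 ≈ 89.640

NRCS table: residential, 1-acre lots, soil group C → CN(II) = 79
Wet (AMC III): CN(III) = 23·79/(10 + 0.13·79) = 1817/(2027/100) = 181700/2027 ≈ 89.640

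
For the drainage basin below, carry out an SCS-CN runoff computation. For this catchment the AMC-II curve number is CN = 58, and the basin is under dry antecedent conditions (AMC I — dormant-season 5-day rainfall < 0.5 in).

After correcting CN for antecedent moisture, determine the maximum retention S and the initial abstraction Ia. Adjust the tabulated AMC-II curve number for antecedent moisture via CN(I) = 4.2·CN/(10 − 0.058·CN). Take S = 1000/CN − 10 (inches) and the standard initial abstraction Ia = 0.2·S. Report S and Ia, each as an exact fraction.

Dry (AMC I): CN(I) = 4.2·58/(10 − 0.058·58) = (1218/5)/(1659/250) = 2900/79 ≈ 36.709
Max retention: S = 1000/(2900/79) − 10 = 500/29 in (≈ 17.241 in)
Initial abstraction Ia = S/5 = (500/29)/5 = 100/29 ≈ 3.448 in

S = 500/29 in ≈ 17.241 in; Ia = 100/29 in ≈ 3.448 in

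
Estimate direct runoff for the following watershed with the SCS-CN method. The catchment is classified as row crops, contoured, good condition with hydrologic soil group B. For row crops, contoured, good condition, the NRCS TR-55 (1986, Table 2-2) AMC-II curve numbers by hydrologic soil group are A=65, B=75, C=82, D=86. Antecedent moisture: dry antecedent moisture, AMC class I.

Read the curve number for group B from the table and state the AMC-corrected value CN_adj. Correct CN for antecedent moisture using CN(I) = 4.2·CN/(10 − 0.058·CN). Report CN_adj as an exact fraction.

CN_adj = 6300/113 ≈ 55.752

NRCS table: row crops, contoured, good condition, soil group B → CN(II) = 75
Dry (AMC I): CN(I) = 4.2·75/(10 − 0.058·75) = 315/(113/20) = 6300/113 ≈ 55.752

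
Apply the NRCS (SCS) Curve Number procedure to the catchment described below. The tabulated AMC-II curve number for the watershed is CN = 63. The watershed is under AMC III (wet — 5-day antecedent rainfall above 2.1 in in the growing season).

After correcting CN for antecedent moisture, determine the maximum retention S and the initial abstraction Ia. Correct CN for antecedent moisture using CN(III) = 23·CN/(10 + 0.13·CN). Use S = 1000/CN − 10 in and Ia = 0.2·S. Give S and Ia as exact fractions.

S = 3700/1449 in ≈ 2.553 in; Ia = 740/1449 in ≈ 0.511 in

Adjust CN=63 to AMC III: 23·63/(10 + 0.13·63) → 1449 ÷ (1819/100) = 144900/1819 ≈ 79.659
S = 1000/(144900/1819) − 10 = 3700/1449 in ≈ 2.553 in
Ia = 0.2·(3700/1449) = 740/1449 in ≈ 0.511 in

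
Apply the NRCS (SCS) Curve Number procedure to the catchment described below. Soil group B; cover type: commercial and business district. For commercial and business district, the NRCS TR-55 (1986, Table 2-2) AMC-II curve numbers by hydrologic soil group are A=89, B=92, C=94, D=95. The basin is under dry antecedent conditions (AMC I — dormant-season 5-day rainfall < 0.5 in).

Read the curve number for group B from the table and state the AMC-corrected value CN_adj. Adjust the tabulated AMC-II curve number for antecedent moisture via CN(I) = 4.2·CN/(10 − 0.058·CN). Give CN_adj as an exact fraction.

CN_adj = 48300/583 ≈ 82.847

NRCS table: commercial and business district, soil group B → CN(II) = 92
Adjust CN=92 to AMC I: 4.2·92/(10 − 0.058·92) → (1932/5) ÷ (583/125) = 48300/583 ≈ 82.847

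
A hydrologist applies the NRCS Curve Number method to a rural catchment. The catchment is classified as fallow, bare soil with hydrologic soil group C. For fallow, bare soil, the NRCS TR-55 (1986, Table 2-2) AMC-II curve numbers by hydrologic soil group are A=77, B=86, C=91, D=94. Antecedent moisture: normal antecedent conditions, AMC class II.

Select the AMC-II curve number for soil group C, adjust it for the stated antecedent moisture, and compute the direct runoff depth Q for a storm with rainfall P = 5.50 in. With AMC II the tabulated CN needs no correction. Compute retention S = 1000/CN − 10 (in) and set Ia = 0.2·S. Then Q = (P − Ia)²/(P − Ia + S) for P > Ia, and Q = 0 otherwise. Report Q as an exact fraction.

NRCS table: fallow, bare soil, soil group C → CN(II) = 91
CN(II) = 91; AMC II needs no correction.
Retention S: 1000/CN − 10 with CN=91.000 → S = 90/91 ≈ 0.989 in
Ia = 0.2·(90/91) = 18/91 in ≈ 0.198 in
Since P=5.500 > Ia=0.198: effective rainfall P−Ia = 965/182 in
Q: (965/182)² ÷ (1145/182) = 186245/41678 in (≈ 4.469 in)

Q = 186245/41678 in ≈ 4.469 in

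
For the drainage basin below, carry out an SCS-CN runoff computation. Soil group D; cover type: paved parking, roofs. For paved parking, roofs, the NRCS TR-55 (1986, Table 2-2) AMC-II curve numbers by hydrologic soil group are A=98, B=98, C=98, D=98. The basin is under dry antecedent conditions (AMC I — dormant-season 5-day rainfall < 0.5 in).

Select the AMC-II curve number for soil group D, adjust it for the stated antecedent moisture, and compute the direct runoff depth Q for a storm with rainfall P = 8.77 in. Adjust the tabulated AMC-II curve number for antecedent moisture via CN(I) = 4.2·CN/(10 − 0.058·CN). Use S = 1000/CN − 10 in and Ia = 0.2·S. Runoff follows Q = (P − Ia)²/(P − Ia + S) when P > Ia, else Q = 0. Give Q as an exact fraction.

NRCS table: paved parking, roofs, soil group D → CN(II) = 98
Adjust CN=98 to AMC I: 4.2·98/(10 − 0.058·98) → (2058/5) ÷ (1079/250) = 102900/1079 ≈ 95.366
S = 1000/(102900/1079) − 10 = 500/1029 in ≈ 0.486 in
Initial abstraction Ia = S/5 = (500/1029)/5 = 100/1029 ≈ 0.097 in
Since P=8.770 > Ia=0.097: effective rainfall P−Ia = 892433/102900 in
Q: (892433/102900)² ÷ (942433/102900) = 796436659489/96976355700 in (≈ 8.213 in)

Q = 796436659489/96976355700 in ≈ 8.213 in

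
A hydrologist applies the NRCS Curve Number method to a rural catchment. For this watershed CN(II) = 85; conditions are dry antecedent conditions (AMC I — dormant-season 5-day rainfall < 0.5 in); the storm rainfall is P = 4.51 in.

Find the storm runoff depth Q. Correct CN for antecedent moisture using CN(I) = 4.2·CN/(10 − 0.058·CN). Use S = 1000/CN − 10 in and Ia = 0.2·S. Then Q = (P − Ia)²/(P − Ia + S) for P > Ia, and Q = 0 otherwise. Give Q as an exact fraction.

Q = 1906981561/1114661100 in ≈ 1.711 in

Dry (AMC I): CN(I) = 4.2·85/(10 − 0.058·85) = 357/(507/100) = 11900/169 ≈ 70.414
Max retention: S = 1000/(11900/169) − 10 = 500/119 in (≈ 4.202 in)
Ia = 0.2S: 0.2·4.202 = 0.840 in (exactly 100/119)
Since P=4.510 > Ia=0.840: effective rainfall P−Ia = 43669/11900 in
Q: (43669/11900)² ÷ (93669/11900) = 1906981561/1114661100 in (≈ 1.711 in)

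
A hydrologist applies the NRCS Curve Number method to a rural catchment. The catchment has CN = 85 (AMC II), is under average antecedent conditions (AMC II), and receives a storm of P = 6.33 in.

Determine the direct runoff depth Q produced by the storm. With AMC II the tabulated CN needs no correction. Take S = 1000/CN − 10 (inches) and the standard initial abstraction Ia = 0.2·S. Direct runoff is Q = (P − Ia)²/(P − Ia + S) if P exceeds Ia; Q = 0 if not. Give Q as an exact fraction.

Q = 34415307/7457900 in ≈ 4.615 in

Average conditions: CN = 85 (no AMC adjustment).
S = 1000/85 − 10 = 30/17 in ≈ 1.765 in
Initial abstraction Ia = S/5 = (30/17)/5 = 6/17 ≈ 0.353 in
Since P=6.330 > Ia=0.353: effective rainfall P−Ia = 10161/1700 in
Q: (10161/1700)² ÷ (13161/1700) = 34415307/7457900 in (≈ 4.615 in)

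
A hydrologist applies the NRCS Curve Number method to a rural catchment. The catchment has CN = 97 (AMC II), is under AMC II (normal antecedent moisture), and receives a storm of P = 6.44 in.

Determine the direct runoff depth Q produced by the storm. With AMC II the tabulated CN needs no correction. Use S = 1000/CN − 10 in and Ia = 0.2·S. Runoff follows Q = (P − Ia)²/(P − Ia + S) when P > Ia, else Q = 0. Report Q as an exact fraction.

Q = 239228089/39326225 in ≈ 6.083 in

CN(II) = 97; AMC II needs no correction.
S = 1000/97 − 10 = 30/97 in ≈ 0.309 in
Ia = 0.2S: 0.2·0.309 = 0.062 in (exactly 6/97)
Since P=6.440 > Ia=0.062: effective rainfall P−Ia = 15467/2425 in
Q = (15467/2425)²/((15467/2425) + 30/97) = (239228089/5880625)/(16217/2425) = 239228089/39326225 in ≈ 6.083 in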